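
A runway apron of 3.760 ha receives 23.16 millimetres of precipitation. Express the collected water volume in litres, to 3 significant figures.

871000 litres

Area: 3.760 ha = 37600 m².
1 mm over 1 m² is 1 L, so volume = 23.16 × 37600 = 870816 L ≈ 871000 L.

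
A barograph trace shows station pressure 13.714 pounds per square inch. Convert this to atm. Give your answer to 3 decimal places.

1 psi = 0.068046 atm, so 13.714 × 0.068046 = 0.933 atm.

0.933 atm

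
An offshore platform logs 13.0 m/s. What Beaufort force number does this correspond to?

13.0 m/s lies in the Beaufort 6 band (strong breeze, 10.8–13.8 m/s).

Beaufort force 6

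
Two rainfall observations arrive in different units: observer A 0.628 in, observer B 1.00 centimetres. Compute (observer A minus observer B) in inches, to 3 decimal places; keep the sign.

observer B: 1.00 cm = 0.39370 in.
Difference: 0.62800 − 0.39370 = 0.234 in.

0.234 in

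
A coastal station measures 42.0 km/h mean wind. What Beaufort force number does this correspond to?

Beaufort force 6

42.0 km/h = 11.7 m/s, which is Beaufort 6 (strong breeze, 10.8–13.8 m/s).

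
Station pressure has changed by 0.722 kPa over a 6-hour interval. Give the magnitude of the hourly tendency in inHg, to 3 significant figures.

0.0355 inHg per hour

0.722 kPa / 6 h × 0.2953 inHg/kPa = 0.0355 inHg/h.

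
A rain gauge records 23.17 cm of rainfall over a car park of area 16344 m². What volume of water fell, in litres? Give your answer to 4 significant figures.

Depth: 23.17 cm × 10 = 231.7 mm.
1 mm over 1 m² is 1 L, so volume = 231.7 × 16344 = 3786904.8 L ≈ 3787000 L.

3787000 litres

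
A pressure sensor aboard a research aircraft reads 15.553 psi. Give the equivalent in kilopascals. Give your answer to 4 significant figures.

1 psi = 6.89476 kPa, so 15.553 × 6.89476 = 107.2 kPa.

107.2 kPa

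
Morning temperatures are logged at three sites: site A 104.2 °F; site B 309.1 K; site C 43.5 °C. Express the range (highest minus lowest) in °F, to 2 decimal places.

site A: 104.2 °F = 40.111 °C.
site B: 309.1 K = 35.950 °C.
Spread: 43.500 − 35.950 = 7.550 °C = 13.59 °F.

13.59 °F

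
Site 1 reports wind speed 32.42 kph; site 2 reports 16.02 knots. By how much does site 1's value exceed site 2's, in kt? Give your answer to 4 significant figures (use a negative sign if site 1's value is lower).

1.485 kt

site 1: 32.42 km/h = 17.50540 kt.
Difference: 17.50540 − 16.02000 = 1.485 kt.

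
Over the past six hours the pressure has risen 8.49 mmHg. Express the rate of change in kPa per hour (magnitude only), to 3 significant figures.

8.49 mmHg / 6 h × 0.133322 kPa/mmHg = 0.189 kPa/h.

0.189 kPa per hour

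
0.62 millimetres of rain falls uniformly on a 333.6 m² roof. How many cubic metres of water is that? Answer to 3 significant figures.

0.207 cubic metres

1 mm over 1 m² is 1 L, so volume = 0.62 × 333.6 = 206.832 L = 0.207 m³.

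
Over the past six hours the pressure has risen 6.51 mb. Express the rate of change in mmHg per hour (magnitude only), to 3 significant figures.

6.51 mb / 6 h × 0.750062 mmHg/mb = 0.814 mmHg/h.

0.814 mmHg per hour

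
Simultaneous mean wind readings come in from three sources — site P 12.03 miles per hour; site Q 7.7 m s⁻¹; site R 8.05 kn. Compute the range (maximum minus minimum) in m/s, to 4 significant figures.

site P: 12.03 mph = 5.37789 m/s.
site R: 8.05 kt = 4.14128 m/s.
Spread: 7.70000 − 4.14128 = 3.559 m/s.

3.559 m/s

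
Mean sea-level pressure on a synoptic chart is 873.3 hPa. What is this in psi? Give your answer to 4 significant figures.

1 hPa = 0.0145038 psi, so 873.3 × 0.0145038 = 12.67 psi.

12.67 psi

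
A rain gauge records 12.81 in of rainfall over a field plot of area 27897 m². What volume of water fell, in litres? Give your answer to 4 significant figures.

9077000 litres

Depth: 12.81 in × 25.4 = 325.374 mm.
1 mm over 1 m² is 1 L, so volume = 325.374 × 27897 = 9076958.5 L ≈ 9077000 L.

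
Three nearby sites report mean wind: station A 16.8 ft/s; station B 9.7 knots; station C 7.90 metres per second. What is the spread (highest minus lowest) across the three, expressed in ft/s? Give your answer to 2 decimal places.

station B: 9.7 kt = 16.3718 ft/s.
station C: 7.90 m/s = 25.9186 ft/s.
Spread: 25.9186 − 16.3718 = 9.55 ft/s.

9.55 ft/s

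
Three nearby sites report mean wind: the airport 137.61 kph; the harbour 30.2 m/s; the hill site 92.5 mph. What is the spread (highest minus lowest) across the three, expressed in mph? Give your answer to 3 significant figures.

24.9 mph

the airport: 137.61 km/h = 85.507 mph.
the harbour: 30.2 m/s = 67.555 mph.
Spread: 92.500 − 67.555 = 24.9 mph.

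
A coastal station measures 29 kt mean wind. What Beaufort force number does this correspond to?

29 kt lies in the Beaufort 7 band (near gale, 28–33 kt).

Beaufort force 7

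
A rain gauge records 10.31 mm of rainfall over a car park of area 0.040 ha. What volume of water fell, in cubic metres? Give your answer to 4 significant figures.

4.124 cubic metres

Area: 0.040 ha = 400 m².
1 mm over 1 m² is 1 L, so volume = 10.31 × 400 = 4124 L = 4.124 m³.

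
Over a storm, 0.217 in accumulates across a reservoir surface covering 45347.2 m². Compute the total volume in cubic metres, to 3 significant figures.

250 cubic metres

Depth: 0.217 in × 25.4 = 5.5118 mm.
1 mm over 1 m² is 1 L, so volume = 5.5118 × 45347.2 = 249944.7 L = 250 m³.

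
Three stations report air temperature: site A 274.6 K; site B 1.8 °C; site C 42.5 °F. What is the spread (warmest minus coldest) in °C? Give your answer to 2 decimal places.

site A: 274.6 K = 1.450 °C.
site C: 42.5 °F = 5.833 °C.
Spread: 5.833 − 1.450 = 4.383 °C.

4.38 °C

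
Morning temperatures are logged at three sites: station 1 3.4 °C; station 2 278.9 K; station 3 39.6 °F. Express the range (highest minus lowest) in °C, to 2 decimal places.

station 2: 278.9 K = 5.750 °C.
station 3: 39.6 °F = 4.222 °C.
Spread: 5.750 − 3.400 = 2.350 °C.

2.35 °C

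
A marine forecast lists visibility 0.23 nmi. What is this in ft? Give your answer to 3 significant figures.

1 nmi = 6076.12 ft, so 0.23 × 6076.12 = 1400 ft.

1400 ft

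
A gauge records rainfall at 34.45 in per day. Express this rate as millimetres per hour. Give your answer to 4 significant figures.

34.45 in/day × 25.4 mm/in × 0.0416667 day/hour = 36.46 mm/hour.

36.46 mm/hour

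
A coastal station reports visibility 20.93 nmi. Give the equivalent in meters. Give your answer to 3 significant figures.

38800 m

1 nmi = 1852 m, so 20.93 × 1852 = 38800 m.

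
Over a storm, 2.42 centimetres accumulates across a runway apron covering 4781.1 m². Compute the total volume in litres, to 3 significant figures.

116000 litres

Depth: 2.42 cm × 10 = 24.2 mm.
1 mm over 1 m² is 1 L, so volume = 24.2 × 4781.1 = 115702.62 L ≈ 116000 L.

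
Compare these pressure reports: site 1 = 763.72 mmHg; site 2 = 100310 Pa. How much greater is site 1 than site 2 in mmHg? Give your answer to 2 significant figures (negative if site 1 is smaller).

11 mmHg

site 2: 100310 Pa = 752.39 mmHg.
Difference: 763.72 − 752.39 = 11 mmHg.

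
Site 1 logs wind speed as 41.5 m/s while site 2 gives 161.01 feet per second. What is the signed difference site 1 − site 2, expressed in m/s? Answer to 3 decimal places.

site 2: 161.01 ft/s = 49.07585 m/s.
Difference: 41.50000 − 49.07585 = -7.576 m/s.

-7.576 m/s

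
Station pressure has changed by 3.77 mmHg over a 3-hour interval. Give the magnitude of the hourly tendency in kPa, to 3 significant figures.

3.77 mmHg / 3 h × 0.133322 kPa/mmHg = 0.168 kPa/h.

0.168 kPa per hour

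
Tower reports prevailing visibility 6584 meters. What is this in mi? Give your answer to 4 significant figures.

4.091 SM

1 m = 0.000621371 SM, so 6584 × 0.000621371 = 4.091 SM.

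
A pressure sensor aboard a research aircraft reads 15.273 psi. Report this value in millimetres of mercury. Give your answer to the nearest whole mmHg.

1 psi = 51.7149 mmHg, so 15.273 × 51.7149 = 790 mmHg.

790 mmHg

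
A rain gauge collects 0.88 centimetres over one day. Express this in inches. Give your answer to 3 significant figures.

0.346 in

1 cm = 0.393701 in, so 0.88 × 0.393701 = 0.346 in.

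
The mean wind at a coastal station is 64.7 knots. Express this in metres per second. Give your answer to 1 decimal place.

33.3 m/s

1 kt = 0.514444 m/s, so 64.7 × 0.514444 = 33.3 m/s.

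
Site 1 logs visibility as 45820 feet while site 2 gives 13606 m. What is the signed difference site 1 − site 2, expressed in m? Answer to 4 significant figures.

site 1: 45820 ft = 13965.936 m.
Difference: 13965.936 − 13606.000 = 359.9 m.

359.9 m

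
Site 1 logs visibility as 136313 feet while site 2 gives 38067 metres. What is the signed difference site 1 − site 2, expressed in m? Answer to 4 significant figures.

site 1: 136313 ft = 41548.20 m.
Difference: 41548.20 − 38067.00 = 3481 m.

3481 m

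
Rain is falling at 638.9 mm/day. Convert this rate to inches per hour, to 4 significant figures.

1.048 in/hour

638.9 mm/day × 0.0393701 in/mm × 0.0416667 day/hour = 1.048 in/hour.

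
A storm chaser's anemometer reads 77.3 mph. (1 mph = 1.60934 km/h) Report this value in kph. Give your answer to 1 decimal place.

1 mph = 1.60934 km/h, so 77.3 × 1.60934 = 124.4 km/h.

124.4 km/h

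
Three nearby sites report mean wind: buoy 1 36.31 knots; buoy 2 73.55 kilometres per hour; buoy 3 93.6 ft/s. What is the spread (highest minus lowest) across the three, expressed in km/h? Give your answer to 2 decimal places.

35.46 km/h

buoy 1: 36.31 kt = 67.2461 km/h.
buoy 3: 93.6 ft/s = 102.7054 km/h.
Spread: 102.7054 − 67.2461 = 35.46 km/h.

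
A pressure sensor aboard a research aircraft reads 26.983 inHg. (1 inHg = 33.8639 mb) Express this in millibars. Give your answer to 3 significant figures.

1 inHg = 33.8639 mb, so 26.983 × 33.8639 = 914 mb.

914 mb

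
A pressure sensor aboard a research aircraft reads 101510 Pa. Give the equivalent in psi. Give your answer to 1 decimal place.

1 Pa = 0.000145038 psi, so 101510 × 0.000145038 = 14.7 psi.

14.7 psi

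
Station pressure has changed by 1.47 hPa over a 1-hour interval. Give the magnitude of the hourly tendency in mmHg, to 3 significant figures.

1.10 mmHg per hour

1.47 hPa / 1 h × 0.750062 mmHg/hPa = 1.10 mmHg/h.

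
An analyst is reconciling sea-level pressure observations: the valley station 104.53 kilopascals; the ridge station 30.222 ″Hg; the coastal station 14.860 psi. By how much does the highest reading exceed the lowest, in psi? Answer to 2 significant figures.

0.32 psi

the valley station: 104.53 kPa = 15.1608 psi.
the ridge station: 30.222 inHg = 14.8437 psi.
Spread: 15.1608 − 14.8437 = 0.32 psi.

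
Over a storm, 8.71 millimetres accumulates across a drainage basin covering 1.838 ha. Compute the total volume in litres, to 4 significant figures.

160100 litres

Area: 1.838 ha = 18380 m².
1 mm over 1 m² is 1 L, so volume = 8.71 × 18380 = 160089.8 L ≈ 160100 L.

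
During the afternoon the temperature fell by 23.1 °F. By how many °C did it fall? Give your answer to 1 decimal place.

For a temperature change the 32° offset cancels: Δ°C = 23.1 × 0.5556 = 12.8 °C.

12.8 °C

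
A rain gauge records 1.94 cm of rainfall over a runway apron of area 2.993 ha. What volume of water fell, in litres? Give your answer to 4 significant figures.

580600 litres

Depth: 1.94 cm × 10 = 19.4 mm.
Area: 2.993 ha = 29930 m².
1 mm over 1 m² is 1 L, so volume = 19.4 × 29930 = 580642 L ≈ 580600 L.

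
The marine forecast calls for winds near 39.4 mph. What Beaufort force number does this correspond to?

Beaufort force 8

39.4 mph = 17.6 m/s, which is Beaufort 8 (gale, 17.2–20.7 m/s).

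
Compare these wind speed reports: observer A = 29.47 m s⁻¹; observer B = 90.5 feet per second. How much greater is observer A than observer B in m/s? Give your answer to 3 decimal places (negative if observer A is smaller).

observer B: 90.5 ft/s = 27.58440 m/s.
Difference: 29.47000 − 27.58440 = 1.886 m/s.

1.886 m/s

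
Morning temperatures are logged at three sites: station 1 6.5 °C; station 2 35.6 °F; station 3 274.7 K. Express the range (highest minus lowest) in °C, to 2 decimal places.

station 2: 35.6 °F = 2.000 °C.
station 3: 274.7 K = 1.550 °C.
Spread: 6.500 − 1.550 = 4.950 °C.

4.95 °C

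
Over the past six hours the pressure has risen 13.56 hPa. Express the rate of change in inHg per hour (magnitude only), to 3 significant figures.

13.56 hPa / 6 h × 0.02953 inHg/hPa = 0.0667 inHg/h.

0.0667 inHg per hour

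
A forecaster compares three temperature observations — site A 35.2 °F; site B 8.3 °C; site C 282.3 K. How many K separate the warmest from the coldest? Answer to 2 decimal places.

site A: 35.2 °F = 1.778 °C.
site C: 282.3 K = 9.150 °C.
Spread: 9.150 − 1.778 = 7.372 °C.

7.37 K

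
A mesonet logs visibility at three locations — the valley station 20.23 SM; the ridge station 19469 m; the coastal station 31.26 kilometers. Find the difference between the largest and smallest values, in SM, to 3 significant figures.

8.13 SM

the ridge station: 19469 m = 12.0975 SM.
the coastal station: 31.26 km = 19.4241 SM.
Spread: 20.2300 − 12.0975 = 8.13 SM.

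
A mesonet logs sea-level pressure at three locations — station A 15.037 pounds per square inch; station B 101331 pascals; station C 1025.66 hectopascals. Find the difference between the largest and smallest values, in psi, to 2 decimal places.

0.34 psi

station B: 101331 Pa = 14.6968 psi.
station C: 1025.66 hPa = 14.8759 psi.
Spread: 15.0370 − 14.6968 = 0.34 psi.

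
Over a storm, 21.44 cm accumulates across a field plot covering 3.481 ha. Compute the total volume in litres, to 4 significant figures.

Depth: 21.44 cm × 10 = 214.4 mm.
Area: 3.481 ha = 34810 m².
1 mm over 1 m² is 1 L, so volume = 214.4 × 34810 = 7463264 L ≈ 7463000 L.

7463000 litres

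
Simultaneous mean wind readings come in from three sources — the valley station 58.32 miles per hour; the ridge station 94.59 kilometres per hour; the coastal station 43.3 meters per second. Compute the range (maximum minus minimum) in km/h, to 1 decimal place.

62.0 km/h

the valley station: 58.32 mph = 93.857 km/h.
the coastal station: 43.3 m/s = 155.880 km/h.
Spread: 155.880 − 93.857 = 62.0 km/h.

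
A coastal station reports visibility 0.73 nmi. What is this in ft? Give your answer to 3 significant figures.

4440 ft

1 nmi = 6076.12 ft, so 0.73 × 6076.12 = 4440 ft.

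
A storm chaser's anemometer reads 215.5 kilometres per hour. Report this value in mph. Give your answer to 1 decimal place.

1 km/h = 0.621371 mph, so 215.5 × 0.621371 = 133.9 mph.

133.9 mph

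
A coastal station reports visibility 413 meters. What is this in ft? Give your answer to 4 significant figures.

1355 ft

1 m = 3.28084 ft, so 413 × 3.28084 = 1355 ft.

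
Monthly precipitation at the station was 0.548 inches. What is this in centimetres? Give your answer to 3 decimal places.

1.392 cm

1 in = 2.54 cm, so 0.548 × 2.54 = 1.392 cm.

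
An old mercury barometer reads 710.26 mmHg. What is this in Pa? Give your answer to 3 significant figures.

94700 Pa

1 mmHg = 133.322 Pa, so 710.26 × 133.322 = 94700 Pa.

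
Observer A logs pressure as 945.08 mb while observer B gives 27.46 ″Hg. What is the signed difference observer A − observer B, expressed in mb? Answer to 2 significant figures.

15 mb

observer B: 27.46 inHg = 929.90 mb.
Difference: 945.08 − 929.90 = 15 mb.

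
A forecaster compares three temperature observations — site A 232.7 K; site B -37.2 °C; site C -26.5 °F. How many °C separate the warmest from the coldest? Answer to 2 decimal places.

7.95 °C

site A: 232.7 K = -40.450 °C.
site C: -26.5 °F = -32.500 °C.
Spread: (-32.500) − (-40.450) = 7.950 °C.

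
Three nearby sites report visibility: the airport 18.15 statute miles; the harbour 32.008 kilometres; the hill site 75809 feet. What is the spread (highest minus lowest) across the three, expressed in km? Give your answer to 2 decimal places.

8.90 km

the airport: 18.15 SM = 29.2096 km.
the hill site: 75809 ft = 23.1066 km.
Spread: 32.0080 − 23.1066 = 8.90 km.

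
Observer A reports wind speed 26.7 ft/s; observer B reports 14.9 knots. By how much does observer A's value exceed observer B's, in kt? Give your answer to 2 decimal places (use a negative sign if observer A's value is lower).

0.92 kt

observer A: 26.7 ft/s = 15.8193 kt.
Difference: 15.8193 − 14.9000 = 0.92 kt.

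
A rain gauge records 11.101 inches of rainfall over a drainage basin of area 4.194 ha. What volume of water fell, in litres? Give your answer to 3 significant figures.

11800000 litres

Depth: 11.101 in × 25.4 = 281.9654 mm.
Area: 4.194 ha = 41940 m².
1 mm over 1 m² is 1 L, so volume = 281.9654 × 41940 = 11825629 L ≈ 11800000 L.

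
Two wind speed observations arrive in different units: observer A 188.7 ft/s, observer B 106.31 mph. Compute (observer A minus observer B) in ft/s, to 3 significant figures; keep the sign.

32.8 ft/s

observer B: 106.31 mph = 155.921 ft/s.
Difference: 188.700 − 155.921 = 32.8 ft/s.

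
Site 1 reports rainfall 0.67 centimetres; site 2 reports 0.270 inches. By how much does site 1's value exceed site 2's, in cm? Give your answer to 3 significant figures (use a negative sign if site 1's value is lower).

site 2: 0.270 in = 0.685800 cm.
Difference: 0.670000 − 0.685800 = -0.0158 cm.

-0.0158 cm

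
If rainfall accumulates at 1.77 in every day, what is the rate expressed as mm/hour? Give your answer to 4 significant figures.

1.77 in/day × 25.4 mm/in × 0.0416667 day/hour = 1.873 mm/hour.

1.873 mm/hour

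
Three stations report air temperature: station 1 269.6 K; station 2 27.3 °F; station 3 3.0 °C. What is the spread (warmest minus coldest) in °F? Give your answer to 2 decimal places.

station 1: 269.6 K = -3.550 °C.
station 2: 27.3 °F = -2.611 °C.
Spread: 3.000 − (-3.550) = 6.550 °C = 11.79 °F.

11.79 °F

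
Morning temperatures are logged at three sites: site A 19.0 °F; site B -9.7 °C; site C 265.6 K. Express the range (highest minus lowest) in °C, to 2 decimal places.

site A: 19.0 °F = -7.222 °C.
site C: 265.6 K = -7.550 °C.
Spread: (-7.222) − (-9.700) = 2.478 °C.

2.48 °C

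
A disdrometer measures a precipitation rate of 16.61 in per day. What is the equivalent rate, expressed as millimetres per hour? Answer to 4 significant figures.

16.61 in/day × 25.4 mm/in × 0.0416667 day/hour = 17.58 mm/hour.

17.58 mm/hour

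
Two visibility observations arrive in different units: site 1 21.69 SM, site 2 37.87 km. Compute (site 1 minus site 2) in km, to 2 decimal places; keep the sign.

site 1: 21.69 SM = 34.9067 km.
Difference: 34.9067 − 37.8700 = -2.96 km.

-2.96 km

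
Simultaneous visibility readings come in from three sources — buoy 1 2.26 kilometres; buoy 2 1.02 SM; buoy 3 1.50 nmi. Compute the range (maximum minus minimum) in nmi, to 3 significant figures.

buoy 1: 2.26 km = 1.22030 nmi.
buoy 2: 1.02 SM = 0.88636 nmi.
Spread: 1.50000 − 0.88636 = 0.614 nmi.

0.614 nmi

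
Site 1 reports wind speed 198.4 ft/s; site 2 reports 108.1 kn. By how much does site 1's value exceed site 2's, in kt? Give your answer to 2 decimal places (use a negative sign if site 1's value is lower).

site 1: 198.4 ft/s = 117.5488 kt.
Difference: 117.5488 − 108.1000 = 9.45 kt.

9.45 kt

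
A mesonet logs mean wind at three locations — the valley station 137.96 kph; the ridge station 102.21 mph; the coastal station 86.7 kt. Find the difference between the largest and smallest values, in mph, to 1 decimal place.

the valley station: 137.96 km/h = 85.724 mph.
the coastal station: 86.7 kt = 99.773 mph.
Spread: 102.210 − 85.724 = 16.5 mph.

16.5 mph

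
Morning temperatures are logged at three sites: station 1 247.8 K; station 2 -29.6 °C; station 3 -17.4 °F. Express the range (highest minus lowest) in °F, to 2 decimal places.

7.65 °F

station 1: 247.8 K = -25.350 °C.
station 3: -17.4 °F = -27.444 °C.
Spread: (-25.350) − (-29.600) = 4.250 °C = 7.65 °F.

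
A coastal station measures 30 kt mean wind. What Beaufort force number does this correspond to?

Beaufort force 7

30 kt lies in the Beaufort 7 band (near gale, 28–33 kt).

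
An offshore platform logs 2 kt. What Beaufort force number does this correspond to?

Beaufort force 1

2 kt lies in the Beaufort 1 band (light air, 1–3 kt).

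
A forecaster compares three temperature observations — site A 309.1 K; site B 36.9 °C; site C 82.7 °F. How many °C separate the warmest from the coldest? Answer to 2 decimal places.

site A: 309.1 K = 35.950 °C.
site C: 82.7 °F = 28.167 °C.
Spread: 36.900 − 28.167 = 8.733 °C.

8.73 °C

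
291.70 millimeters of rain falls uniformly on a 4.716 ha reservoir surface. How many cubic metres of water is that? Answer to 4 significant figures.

13760 cubic metres

Area: 4.716 ha = 47160 m².
1 mm over 1 m² is 1 L, so volume = 291.7 × 47160 = 13756572 L = 13760 m³.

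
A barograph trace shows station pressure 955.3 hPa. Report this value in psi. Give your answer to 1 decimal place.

13.9 psi

1 hPa = 0.0145038 psi, so 955.3 × 0.0145038 = 13.9 psi.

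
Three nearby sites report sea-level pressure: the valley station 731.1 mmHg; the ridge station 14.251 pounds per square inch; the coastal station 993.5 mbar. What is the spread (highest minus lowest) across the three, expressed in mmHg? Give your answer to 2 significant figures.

14 mmHg

the ridge station: 14.251 psi = 736.99 mmHg.
the coastal station: 993.5 mb = 745.19 mmHg.
Spread: 745.19 − 731.10 = 14 mmHg.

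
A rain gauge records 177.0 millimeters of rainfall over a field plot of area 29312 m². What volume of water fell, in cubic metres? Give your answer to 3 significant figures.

1 mm over 1 m² is 1 L, so volume = 177 × 29312 = 5188224 L = 5190 m³.

5190 cubic metres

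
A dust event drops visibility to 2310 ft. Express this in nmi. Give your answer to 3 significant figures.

0.380 nmi

1 ft = 0.000164579 nmi, so 2310 × 0.000164579 = 0.380 nmi.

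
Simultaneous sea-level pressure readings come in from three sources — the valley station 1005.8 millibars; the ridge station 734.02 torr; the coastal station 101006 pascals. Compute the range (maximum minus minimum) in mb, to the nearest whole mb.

31 mb

the ridge station: 734.02 mmHg = 978.61 mb.
the coastal station: 101006 Pa = 1010.06 mb.
Spread: 1010.06 − 978.61 = 31 mb.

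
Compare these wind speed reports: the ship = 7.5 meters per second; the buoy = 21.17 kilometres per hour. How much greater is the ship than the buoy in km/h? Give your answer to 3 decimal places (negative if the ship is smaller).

5.830 km/h

the ship: 7.5 m/s = 27.00000 km/h.
Difference: 27.00000 − 21.17000 = 5.830 km/h.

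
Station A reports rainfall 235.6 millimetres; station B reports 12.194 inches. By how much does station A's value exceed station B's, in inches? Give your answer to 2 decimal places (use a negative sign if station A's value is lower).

-2.92 in

station A: 235.6 mm = 9.2756 in.
Difference: 9.2756 − 12.1940 = -2.92 in.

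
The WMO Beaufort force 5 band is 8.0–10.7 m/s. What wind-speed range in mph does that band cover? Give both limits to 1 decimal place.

8.0–10.7 m/s × 2.237 = 17.9–23.9 mph.

17.9 to 23.9 mph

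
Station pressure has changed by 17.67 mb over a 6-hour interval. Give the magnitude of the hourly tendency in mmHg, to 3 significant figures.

2.21 mmHg per hour

17.67 mb / 6 h × 0.750062 mmHg/mb = 2.21 mmHg/h.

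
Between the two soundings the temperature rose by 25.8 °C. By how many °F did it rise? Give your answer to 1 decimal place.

A change of 1 °C equals a change of 1.8 °F: Δ°F = 25.8 × 1.8 = 46.4 °F.

46.4 °F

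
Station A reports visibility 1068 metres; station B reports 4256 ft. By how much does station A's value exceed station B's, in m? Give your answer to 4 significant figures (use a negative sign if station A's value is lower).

station B: 4256 ft = 1297.229 m.
Difference: 1068.000 − 1297.229 = -229.2 m.

-229.2 m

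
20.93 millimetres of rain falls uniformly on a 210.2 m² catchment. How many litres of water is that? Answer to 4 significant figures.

4399 litres

1 mm over 1 m² is 1 L, so volume = 20.93 × 210.2 = 4399.486 L ≈ 4399 L.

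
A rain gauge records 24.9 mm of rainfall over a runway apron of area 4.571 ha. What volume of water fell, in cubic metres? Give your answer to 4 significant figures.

1138 cubic metres

Area: 4.571 ha = 45710 m².
1 mm over 1 m² is 1 L, so volume = 24.9 × 45710 = 1138179 L = 1138 m³.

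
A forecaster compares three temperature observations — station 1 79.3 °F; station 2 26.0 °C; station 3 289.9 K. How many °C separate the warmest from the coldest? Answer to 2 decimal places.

9.53 °C

station 1: 79.3 °F = 26.278 °C.
station 3: 289.9 K = 16.750 °C.
Spread: 26.278 − 16.750 = 9.528 °C.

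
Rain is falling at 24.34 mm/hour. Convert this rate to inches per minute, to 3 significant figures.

24.34 mm/hour × 0.0393701 in/mm × 0.0166667 hour/minute = 0.0160 in/minute.

0.0160 in/minute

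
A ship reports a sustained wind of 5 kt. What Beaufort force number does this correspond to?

Beaufort force 2

5 kt lies in the Beaufort 2 band (light breeze, 4–6 kt).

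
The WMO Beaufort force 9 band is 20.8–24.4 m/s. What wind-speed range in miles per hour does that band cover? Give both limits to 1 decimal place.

46.5 to 54.6 mph

20.8–24.4 m/s × 2.237 = 46.5–54.6 mph.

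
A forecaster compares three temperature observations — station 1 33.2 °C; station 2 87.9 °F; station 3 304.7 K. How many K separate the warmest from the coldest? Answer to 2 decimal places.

station 2: 87.9 °F = 31.056 °C.
station 3: 304.7 K = 31.550 °C.
Spread: 33.200 − 31.056 = 2.144 °C.

2.14 K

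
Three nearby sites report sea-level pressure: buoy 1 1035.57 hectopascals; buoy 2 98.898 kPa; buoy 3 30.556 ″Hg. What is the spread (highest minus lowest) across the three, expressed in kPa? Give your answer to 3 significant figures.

buoy 1: 1035.57 hPa = 103.5570 kPa.
buoy 3: 30.556 inHg = 103.4745 kPa.
Spread: 103.5570 − 98.8980 = 4.66 kPa.

4.66 kPa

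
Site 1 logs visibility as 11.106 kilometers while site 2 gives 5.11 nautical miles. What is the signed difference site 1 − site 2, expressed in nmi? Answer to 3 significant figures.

0.887 nmi

site 1: 11.106 km = 5.99676 nmi.
Difference: 5.99676 − 5.11000 = 0.887 nmi.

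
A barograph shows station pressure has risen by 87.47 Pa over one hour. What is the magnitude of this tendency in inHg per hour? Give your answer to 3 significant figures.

0.0258 inHg per hour

87.47 Pa / 1 h × 0.0002953 inHg/Pa = 0.0258 inHg/h.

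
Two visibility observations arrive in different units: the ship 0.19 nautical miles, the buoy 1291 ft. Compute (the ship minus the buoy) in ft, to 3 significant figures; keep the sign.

-137 ft

the ship: 0.19 nmi = 1154.46 ft.
Difference: 1154.46 − 1291.00 = -137 ft.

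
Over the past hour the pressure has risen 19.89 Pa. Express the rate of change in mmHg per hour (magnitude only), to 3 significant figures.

0.149 mmHg per hour

19.89 Pa / 1 h × 0.00750062 mmHg/Pa = 0.149 mmHg/h.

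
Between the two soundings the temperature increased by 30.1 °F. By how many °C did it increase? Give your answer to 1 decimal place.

16.7 °C

For a temperature change the 32° offset cancels: Δ°C = 30.1 × 0.5556 = 16.7 °C.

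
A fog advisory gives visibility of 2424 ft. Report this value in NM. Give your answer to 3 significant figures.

1 ft = 0.000164579 nmi, so 2424 × 0.000164579 = 0.399 nmi.

0.399 nmi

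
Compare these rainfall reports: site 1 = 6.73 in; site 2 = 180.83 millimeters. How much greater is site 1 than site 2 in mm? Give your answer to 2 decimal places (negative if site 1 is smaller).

site 1: 6.73 in = 170.9420 mm.
Difference: 170.9420 − 180.8300 = -9.89 mm.

-9.89 mm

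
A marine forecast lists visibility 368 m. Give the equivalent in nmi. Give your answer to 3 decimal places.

0.199 nmi

1 m = 0.000539957 nmi, so 368 × 0.000539957 = 0.199 nmi.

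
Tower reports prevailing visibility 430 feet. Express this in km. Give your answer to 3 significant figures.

1 ft = 0.0003048 km, so 430 × 0.0003048 = 0.131 km.

0.131 km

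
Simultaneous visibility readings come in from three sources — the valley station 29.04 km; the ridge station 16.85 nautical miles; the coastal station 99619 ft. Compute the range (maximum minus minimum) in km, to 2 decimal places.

the ridge station: 16.85 nmi = 31.2062 km.
the coastal station: 99619 ft = 30.3639 km.
Spread: 31.2062 − 29.0400 = 2.17 km.

2.17 km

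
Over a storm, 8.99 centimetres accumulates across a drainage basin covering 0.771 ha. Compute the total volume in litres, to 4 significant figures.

693100 litres

Depth: 8.99 cm × 10 = 89.9 mm.
Area: 0.771 ha = 7710 m².
1 mm over 1 m² is 1 L, so volume = 89.9 × 7710 = 693129 L ≈ 693100 L.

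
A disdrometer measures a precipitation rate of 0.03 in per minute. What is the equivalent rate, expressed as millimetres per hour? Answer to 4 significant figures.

45.72 mm/hour

0.03 in/minute × 25.4 mm/in × 60 minute/hour = 45.72 mm/hour.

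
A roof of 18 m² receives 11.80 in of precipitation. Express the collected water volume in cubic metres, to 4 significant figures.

Depth: 11.80 in × 25.4 = 299.72 mm.
1 mm over 1 m² is 1 L, so volume = 299.72 × 18 = 5394.96 L = 5.395 m³.

5.395 cubic metres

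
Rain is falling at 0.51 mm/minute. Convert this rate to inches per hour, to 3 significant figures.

0.51 mm/minute × 0.0393701 in/mm × 60 minute/hour = 1.20 in/hour.

1.20 in/hour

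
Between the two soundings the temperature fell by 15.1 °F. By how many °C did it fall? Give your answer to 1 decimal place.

A change of 1 °C equals a change of 1.8 °F: Δ°C = 15.1 × 0.5556 = 8.4 °C.

8.4 °C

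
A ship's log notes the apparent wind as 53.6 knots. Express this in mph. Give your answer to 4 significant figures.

1 kt = 1.15078 mph, so 53.6 × 1.15078 = 61.68 mph.

61.68 mph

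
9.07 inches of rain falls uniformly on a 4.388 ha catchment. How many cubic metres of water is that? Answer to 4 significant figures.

Depth: 9.07 in × 25.4 = 230.378 mm.
Area: 4.388 ha = 43880 m².
1 mm over 1 m² is 1 L, so volume = 230.378 × 43880 = 10108987 L = 10110 m³.

10110 cubic metres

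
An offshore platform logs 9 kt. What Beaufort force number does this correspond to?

Beaufort force 3

9 kt lies in the Beaufort 3 band (gentle breeze, 7–10 kt).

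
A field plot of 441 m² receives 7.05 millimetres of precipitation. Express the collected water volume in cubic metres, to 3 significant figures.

3.11 cubic metres

1 mm over 1 m² is 1 L, so volume = 7.05 × 441 = 3109.05 L = 3.11 m³.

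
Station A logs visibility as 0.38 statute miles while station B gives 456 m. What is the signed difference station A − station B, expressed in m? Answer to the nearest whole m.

156 m

station A: 0.38 SM = 611.55 m.
Difference: 611.55 − 456.00 = 156 m.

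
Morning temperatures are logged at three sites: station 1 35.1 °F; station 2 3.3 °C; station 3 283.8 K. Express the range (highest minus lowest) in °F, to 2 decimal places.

station 1: 35.1 °F = 1.722 °C.
station 3: 283.8 K = 10.650 °C.
Spread: 10.650 − 1.722 = 8.928 °C = 16.07 °F.

16.07 °F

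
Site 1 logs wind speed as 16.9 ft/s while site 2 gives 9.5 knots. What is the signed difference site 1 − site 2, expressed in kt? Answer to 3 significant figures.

site 1: 16.9 ft/s = 10.01298 kt.
Difference: 10.01298 − 9.50000 = 0.513 kt.

0.513 kt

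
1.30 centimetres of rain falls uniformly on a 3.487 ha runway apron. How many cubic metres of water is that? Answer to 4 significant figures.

Depth: 1.30 cm × 10 = 13 mm.
Area: 3.487 ha = 34870 m².
1 mm over 1 m² is 1 L, so volume = 13 × 34870 = 453310 L = 453.3 m³.

453.3 cubic metres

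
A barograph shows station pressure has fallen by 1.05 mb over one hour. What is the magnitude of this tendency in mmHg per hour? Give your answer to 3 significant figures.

1.05 mb / 1 h × 0.750062 mmHg/mb = 0.788 mmHg/h.

0.788 mmHg per hour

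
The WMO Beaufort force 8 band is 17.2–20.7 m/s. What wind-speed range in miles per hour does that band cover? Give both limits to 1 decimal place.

38.5 to 46.3 mph

17.2–20.7 m/s × 2.237 = 38.5–46.3 mph.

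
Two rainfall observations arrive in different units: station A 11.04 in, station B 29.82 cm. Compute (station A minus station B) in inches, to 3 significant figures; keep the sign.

station B: 29.82 cm = 11.74016 in.
Difference: 11.04000 − 11.74016 = -0.700 in.

-0.700 in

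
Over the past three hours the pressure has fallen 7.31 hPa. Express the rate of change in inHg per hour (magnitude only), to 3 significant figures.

0.0720 inHg per hour

7.31 hPa / 3 h × 0.02953 inHg/hPa = 0.0720 inHg/h.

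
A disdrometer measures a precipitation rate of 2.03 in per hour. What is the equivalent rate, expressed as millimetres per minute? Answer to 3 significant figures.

2.03 in/hour × 25.4 mm/in × 0.0166667 hour/minute = 0.859 mm/minute.

0.859 mm/minute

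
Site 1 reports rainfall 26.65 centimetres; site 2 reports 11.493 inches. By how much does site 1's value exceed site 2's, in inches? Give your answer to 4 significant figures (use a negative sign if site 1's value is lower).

site 1: 26.65 cm = 10.49213 in.
Difference: 10.49213 − 11.49300 = -1.001 in.

-1.001 in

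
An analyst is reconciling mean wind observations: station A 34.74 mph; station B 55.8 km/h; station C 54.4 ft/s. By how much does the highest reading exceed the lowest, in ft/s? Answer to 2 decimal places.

3.55 ft/s

station A: 34.74 mph = 50.9520 ft/s.
station B: 55.8 km/h = 50.8530 ft/s.
Spread: 54.4000 − 50.8530 = 3.55 ft/s.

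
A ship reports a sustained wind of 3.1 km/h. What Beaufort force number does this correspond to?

3.1 km/h = 0.9 m/s, which is Beaufort 1 (light air, 0.3–1.5 m/s).

Beaufort force 1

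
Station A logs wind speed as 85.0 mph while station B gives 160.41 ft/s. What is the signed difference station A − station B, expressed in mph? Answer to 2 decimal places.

-24.37 mph

station B: 160.41 ft/s = 109.3705 mph.
Difference: 85.0000 − 109.3705 = -24.37 mph.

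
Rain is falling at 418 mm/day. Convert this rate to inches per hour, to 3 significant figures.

418 mm/day × 0.0393701 in/mm × 0.0416667 day/hour = 0.686 in/hour.

0.686 in/hour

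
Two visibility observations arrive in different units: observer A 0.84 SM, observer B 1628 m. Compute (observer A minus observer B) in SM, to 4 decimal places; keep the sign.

observer B: 1628 m = 1.011592 SM.
Difference: 0.840000 − 1.011592 = -0.1716 SM.

-0.1716 SM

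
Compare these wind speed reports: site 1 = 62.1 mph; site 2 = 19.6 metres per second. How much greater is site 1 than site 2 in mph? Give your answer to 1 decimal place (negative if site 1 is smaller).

site 2: 19.6 m/s = 43.844 mph.
Difference: 62.100 − 43.844 = 18.3 mph.

18.3 mph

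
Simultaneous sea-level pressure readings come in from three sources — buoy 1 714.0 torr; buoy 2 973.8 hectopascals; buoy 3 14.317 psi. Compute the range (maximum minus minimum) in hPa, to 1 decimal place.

buoy 1: 714.0 mmHg = 951.922 hPa.
buoy 3: 14.317 psi = 987.122 hPa.
Spread: 987.122 − 951.922 = 35.2 hPa.

35.2 hPa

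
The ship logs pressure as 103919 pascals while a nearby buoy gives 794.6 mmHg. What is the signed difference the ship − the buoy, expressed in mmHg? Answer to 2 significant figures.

-15 mmHg

the ship: 103919 Pa = 779.46 mmHg.
Difference: 779.46 − 794.60 = -15 mmHg.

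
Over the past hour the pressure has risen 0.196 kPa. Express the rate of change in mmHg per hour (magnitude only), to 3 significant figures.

0.196 kPa / 1 h × 7.50062 mmHg/kPa = 1.47 mmHg/h.

1.47 mmHg per hour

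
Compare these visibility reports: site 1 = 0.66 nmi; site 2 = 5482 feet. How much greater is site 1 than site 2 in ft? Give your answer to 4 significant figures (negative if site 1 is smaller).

site 1: 0.66 nmi = 4010.24 ft.
Difference: 4010.24 − 5482.00 = -1472 ft.

-1472 ft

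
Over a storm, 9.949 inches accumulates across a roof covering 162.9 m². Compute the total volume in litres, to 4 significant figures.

Depth: 9.949 in × 25.4 = 252.7046 mm.
1 mm over 1 m² is 1 L, so volume = 252.7046 × 162.9 = 41165.579 L ≈ 41170 L.

41170 litres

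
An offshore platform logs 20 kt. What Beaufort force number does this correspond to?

20 kt lies in the Beaufort 5 band (fresh breeze, 17–21 kt).

Beaufort force 5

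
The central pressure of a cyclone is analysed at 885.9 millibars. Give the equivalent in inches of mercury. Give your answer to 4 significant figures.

1 mb = 0.02953 inHg, so 885.9 × 0.02953 = 26.16 inHg.

26.16 inHg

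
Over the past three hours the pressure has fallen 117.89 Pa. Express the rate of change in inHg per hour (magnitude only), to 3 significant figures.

0.0116 inHg per hour

117.89 Pa / 3 h × 0.0002953 inHg/Pa = 0.0116 inHg/h.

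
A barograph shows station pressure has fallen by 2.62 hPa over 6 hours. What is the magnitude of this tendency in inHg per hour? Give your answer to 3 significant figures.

0.0129 inHg per hour

2.62 hPa / 6 h × 0.02953 inHg/hPa = 0.0129 inHg/h.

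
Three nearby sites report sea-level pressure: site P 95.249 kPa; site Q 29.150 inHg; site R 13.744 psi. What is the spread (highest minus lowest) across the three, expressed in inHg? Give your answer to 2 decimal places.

site P: 95.249 kPa = 28.1270 inHg.
site R: 13.744 psi = 27.9831 inHg.
Spread: 29.1500 − 27.9831 = 1.17 inHg.

1.17 inHg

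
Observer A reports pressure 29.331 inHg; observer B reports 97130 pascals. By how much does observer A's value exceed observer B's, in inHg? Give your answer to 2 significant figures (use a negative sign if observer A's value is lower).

observer B: 97130 Pa = 28.6825 inHg.
Difference: 29.3310 − 28.6825 = 0.65 inHg.

0.65 inHg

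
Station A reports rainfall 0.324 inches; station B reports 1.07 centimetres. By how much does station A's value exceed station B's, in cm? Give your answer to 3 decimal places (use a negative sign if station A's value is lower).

-0.247 cm

station A: 0.324 in = 0.82296 cm.
Difference: 0.82296 − 1.07000 = -0.247 cm.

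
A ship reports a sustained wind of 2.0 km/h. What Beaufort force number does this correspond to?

2.0 km/h = 0.6 m/s, which is Beaufort 1 (light air, 0.3–1.5 m/s).

Beaufort force 1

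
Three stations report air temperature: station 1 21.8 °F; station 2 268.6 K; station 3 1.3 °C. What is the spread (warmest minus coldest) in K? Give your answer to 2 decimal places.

station 1: 21.8 °F = -5.667 °C.
station 2: 268.6 K = -4.550 °C.
Spread: 1.300 − (-5.667) = 6.967 °C.

6.97 K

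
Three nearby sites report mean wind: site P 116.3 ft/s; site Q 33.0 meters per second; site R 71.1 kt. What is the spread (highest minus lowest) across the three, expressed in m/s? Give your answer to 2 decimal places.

3.58 m/s

site P: 116.3 ft/s = 35.4482 m/s.
site R: 71.1 kt = 36.5770 m/s.
Spread: 36.5770 − 33.0000 = 3.58 m/s.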